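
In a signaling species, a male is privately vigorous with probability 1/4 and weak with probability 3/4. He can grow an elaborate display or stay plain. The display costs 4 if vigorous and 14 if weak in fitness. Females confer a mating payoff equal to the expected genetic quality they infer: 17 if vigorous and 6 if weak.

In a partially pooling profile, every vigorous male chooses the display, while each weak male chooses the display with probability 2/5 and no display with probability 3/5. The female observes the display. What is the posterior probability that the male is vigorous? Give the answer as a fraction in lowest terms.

5/11

P(the display) = (1/4)·1 + (3/4)·(2/5) = 11/20.
By Bayes' rule, P(vigorous | the display) = (1/4) / (11/20) = 5/11.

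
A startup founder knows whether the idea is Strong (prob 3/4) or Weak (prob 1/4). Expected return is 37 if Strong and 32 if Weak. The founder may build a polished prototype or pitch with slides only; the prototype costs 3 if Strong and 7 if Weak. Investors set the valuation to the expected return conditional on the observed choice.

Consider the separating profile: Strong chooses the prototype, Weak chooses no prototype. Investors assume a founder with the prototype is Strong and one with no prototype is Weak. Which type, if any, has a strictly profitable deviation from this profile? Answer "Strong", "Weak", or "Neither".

The prototype pays 37; no prototype pays 32.
Strong: assigned the prototype, nets 37 − 3 = 34; deviating to no prototype nets 32.
Weak: assigned no prototype, nets 32; deviating to the prototype nets 37 − 7 = 30.
Both types strictly prefer their assigned action; no profitable deviation.

Neither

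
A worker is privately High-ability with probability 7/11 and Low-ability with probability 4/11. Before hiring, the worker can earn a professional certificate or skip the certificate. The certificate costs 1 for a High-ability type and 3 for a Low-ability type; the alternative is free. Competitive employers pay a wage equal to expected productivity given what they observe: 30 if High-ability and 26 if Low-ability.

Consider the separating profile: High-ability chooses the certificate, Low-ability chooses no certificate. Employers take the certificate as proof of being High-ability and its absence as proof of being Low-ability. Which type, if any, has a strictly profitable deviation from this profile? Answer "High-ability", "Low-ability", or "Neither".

The certificate pays 30; no certificate pays 26.
High-ability: assigned the certificate, nets 30 − 1 = 29; deviating to no certificate nets 26.
Low-ability: assigned no certificate, nets 26; deviating to the certificate nets 30 − 3 = 27.
The Low-ability type gains 1 by deviating.

Low-ability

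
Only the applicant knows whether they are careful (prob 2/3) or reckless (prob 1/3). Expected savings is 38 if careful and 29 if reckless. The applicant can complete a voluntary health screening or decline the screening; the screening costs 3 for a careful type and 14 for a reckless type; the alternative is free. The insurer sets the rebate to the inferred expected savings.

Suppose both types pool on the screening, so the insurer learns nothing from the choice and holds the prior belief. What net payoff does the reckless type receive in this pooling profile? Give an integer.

21

Pooled rebate = 2/3·38 + 1/3·29 = 35.
reckless pays cost 14 for the screening, so net payoff = 35 − 14 = 21.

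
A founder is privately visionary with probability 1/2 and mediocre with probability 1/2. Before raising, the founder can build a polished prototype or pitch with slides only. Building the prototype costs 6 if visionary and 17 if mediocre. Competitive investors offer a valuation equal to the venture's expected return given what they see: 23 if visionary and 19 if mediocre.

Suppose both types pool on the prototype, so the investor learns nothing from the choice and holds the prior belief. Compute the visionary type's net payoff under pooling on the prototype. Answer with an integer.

15

Pooled valuation = 1/2·23 + 1/2·19 = 21.
visionary pays cost 6 for the prototype, so net payoff = 21 − 6 = 15.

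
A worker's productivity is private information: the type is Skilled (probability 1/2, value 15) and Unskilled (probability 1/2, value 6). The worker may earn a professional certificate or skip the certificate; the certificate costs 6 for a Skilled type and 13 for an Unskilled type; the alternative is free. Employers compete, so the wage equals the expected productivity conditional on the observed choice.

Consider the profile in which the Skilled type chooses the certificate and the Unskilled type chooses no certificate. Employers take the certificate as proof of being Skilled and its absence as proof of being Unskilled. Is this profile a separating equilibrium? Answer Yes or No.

Yes

Under these beliefs, the certificate earns wage 15 and no certificate earns wage 6.
Skilled: the certificate nets 15 − 6 = 9; no certificate nets 6. Skilled prefers the certificate.
Unskilled: the certificate nets 15 − 13 = 2; no certificate nets 6. Unskilled prefers no certificate.
Neither type deviates, so the separating profile is an equilibrium.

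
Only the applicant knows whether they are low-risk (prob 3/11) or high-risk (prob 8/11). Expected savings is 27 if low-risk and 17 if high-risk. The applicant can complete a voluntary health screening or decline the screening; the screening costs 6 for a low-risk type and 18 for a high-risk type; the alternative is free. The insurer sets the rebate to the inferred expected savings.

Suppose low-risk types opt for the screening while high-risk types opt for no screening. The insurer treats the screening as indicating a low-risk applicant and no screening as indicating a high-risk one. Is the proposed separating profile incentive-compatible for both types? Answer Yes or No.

Under these beliefs, the screening earns rebate 27 and no screening earns rebate 17.
low-risk: the screening nets 27 − 6 = 21; no screening nets 17. low-risk prefers the screening.
high-risk: the screening nets 27 − 18 = 9; no screening nets 17. high-risk prefers no screening.
Neither type deviates, so the separating profile is an equilibrium.

Yes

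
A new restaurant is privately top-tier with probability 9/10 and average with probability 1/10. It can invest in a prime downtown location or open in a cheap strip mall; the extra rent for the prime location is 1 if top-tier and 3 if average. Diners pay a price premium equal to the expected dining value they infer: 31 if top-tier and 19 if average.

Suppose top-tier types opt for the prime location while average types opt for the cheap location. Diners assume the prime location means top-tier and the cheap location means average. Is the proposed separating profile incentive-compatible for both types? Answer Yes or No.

Under these beliefs, the prime location earns price premium 31 and the cheap location earns price premium 19.
top-tier: the prime location nets 31 − 1 = 30; the cheap location nets 19. top-tier prefers the prime location.
average: the prime location nets 31 − 3 = 28; the cheap location nets 19. average would deviate to the prime location.
average has a profitable deviation, so the profile is not an equilibrium.

No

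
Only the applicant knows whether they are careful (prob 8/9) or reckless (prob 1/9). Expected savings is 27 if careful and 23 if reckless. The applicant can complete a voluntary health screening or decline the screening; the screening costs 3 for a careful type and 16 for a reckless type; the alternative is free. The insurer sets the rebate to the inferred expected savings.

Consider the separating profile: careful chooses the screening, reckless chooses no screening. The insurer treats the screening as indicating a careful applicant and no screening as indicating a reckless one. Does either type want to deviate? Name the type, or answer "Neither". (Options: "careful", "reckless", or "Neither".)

The screening pays 27; no screening pays 23.
careful: assigned the screening, nets 27 − 3 = 24; deviating to no screening nets 23.
reckless: assigned no screening, nets 23; deviating to the screening nets 27 − 16 = 11.
Both types strictly prefer their assigned action; no profitable deviation.

Neither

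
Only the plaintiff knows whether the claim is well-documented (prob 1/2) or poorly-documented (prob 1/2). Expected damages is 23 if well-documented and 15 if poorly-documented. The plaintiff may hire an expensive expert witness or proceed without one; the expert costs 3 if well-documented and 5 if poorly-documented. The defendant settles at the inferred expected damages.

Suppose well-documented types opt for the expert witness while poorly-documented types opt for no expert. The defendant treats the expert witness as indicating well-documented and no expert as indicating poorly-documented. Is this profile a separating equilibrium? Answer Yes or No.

Under these beliefs, the expert witness earns settlement 23 and no expert earns settlement 15.
well-documented: the expert witness nets 23 − 3 = 20; no expert nets 15. well-documented prefers the expert witness.
poorly-documented: the expert witness nets 23 − 5 = 18; no expert nets 15. poorly-documented would deviate to the expert witness.
poorly-documented has a profitable deviation, so the profile is not an equilibrium.

No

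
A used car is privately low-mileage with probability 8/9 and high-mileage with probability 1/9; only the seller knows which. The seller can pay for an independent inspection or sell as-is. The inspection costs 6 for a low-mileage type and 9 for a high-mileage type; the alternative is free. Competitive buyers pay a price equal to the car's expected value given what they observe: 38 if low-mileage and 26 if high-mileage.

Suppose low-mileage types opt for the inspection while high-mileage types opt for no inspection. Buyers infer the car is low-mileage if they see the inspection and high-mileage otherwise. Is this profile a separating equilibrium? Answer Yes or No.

Under these beliefs, the inspection earns price 38 and no inspection earns price 26.
low-mileage: the inspection nets 38 − 6 = 32; no inspection nets 26. low-mileage prefers the inspection.
high-mileage: the inspection nets 38 − 9 = 29; no inspection nets 26. high-mileage would deviate to the inspection.
high-mileage has a profitable deviation, so the profile is not an equilibrium.

No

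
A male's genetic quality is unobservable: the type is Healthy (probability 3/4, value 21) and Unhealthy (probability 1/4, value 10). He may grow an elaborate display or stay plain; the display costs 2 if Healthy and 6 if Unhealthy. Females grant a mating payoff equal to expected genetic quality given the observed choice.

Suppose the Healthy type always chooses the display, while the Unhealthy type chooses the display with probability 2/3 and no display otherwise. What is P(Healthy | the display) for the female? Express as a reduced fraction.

P(the display) = (3/4)·1 + (1/4)·(2/3) = 11/12.
By Bayes' rule, P(Healthy | the display) = (3/4) / (11/12) = 9/11.

9/11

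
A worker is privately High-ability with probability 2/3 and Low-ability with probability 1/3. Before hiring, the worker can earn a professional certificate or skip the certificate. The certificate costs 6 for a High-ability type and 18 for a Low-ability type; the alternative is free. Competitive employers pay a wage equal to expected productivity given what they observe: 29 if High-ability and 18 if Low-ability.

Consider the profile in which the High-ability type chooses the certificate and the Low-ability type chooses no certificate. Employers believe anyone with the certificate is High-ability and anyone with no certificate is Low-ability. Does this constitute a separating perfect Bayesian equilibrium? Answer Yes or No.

Under these beliefs, the certificate earns wage 29 and no certificate earns wage 18.
High-ability: the certificate nets 29 − 6 = 23; no certificate nets 18. High-ability prefers the certificate.
Low-ability: the certificate nets 29 − 18 = 11; no certificate nets 18. Low-ability prefers no certificate.
Neither type deviates, so the separating profile is an equilibrium.

Yes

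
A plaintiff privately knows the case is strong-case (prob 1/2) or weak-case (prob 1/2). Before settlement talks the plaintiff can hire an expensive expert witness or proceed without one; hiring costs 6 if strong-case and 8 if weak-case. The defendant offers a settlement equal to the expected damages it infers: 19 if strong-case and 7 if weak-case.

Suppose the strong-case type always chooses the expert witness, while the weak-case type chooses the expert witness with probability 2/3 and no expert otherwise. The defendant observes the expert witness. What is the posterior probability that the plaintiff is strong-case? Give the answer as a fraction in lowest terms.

P(the expert witness) = (1/2)·1 + (1/2)·(2/3) = 5/6.
By Bayes' rule, P(strong-case | the expert witness) = (1/2) / (5/6) = 3/5.

3/5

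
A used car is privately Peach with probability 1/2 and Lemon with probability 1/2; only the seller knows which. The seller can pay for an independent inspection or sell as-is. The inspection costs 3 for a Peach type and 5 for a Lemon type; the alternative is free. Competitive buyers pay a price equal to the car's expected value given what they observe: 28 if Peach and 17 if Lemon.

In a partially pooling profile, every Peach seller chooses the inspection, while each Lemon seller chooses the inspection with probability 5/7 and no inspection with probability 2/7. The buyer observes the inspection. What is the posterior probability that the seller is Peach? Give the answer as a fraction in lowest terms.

P(the inspection) = (1/2)·1 + (1/2)·(5/7) = 6/7.
By Bayes' rule, P(Peach | the inspection) = (1/2) / (6/7) = 7/12.

7/12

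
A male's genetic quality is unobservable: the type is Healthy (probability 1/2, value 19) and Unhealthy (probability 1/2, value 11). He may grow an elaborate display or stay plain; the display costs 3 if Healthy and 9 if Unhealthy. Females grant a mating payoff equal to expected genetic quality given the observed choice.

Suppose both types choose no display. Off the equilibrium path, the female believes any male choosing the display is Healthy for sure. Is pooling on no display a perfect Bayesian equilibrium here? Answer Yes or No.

No

On path, the female holds the prior and pays 1/2·19 + 1/2·11 = 15. Off path (the display), believing Healthy, it pays 19.
Healthy: no display nets 15; the display nets 19 − 3 = 16. Healthy would deviate.
Unhealthy: no display nets 15; the display nets 19 − 9 = 10. Unhealthy stays.
A type deviates, so pooling fails.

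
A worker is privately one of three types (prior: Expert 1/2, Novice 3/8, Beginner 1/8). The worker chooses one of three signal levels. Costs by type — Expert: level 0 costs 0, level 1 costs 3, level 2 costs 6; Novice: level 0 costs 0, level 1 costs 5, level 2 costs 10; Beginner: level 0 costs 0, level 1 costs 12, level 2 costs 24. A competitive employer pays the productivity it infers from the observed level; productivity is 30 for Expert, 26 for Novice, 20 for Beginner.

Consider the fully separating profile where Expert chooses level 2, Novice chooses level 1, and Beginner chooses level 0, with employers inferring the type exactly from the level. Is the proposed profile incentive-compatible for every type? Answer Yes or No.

Separating wages: level 2 → 30, level 1 → 26, level 0 → 20.
Expert (assigned level 2): level 0: 20 − 0 = 20; level 1: 26 − 3 = 23; level 2: 30 − 6 = 24. Expert stays.
Novice (assigned level 1): level 0: 20 − 0 = 20; level 1: 26 − 5 = 21; level 2: 30 − 10 = 20. Novice stays.
Beginner (assigned level 0): level 0: 20 − 0 = 20; level 1: 26 − 12 = 14; level 2: 30 − 24 = 6. Beginner stays.
Every type prefers its assigned level; separation holds.

Yes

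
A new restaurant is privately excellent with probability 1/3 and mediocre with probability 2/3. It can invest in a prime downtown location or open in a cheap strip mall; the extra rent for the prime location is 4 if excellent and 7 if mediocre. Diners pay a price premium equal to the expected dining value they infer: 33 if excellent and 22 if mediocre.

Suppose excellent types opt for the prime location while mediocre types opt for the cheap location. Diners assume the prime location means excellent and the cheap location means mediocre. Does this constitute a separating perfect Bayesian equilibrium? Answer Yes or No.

Under these beliefs, the prime location earns price premium 33 and the cheap location earns price premium 22.
excellent: the prime location nets 33 − 4 = 29; the cheap location nets 22. excellent prefers the prime location.
mediocre: the prime location nets 33 − 7 = 26; the cheap location nets 22. mediocre would deviate to the prime location.
mediocre has a profitable deviation, so the profile is not an equilibrium.

No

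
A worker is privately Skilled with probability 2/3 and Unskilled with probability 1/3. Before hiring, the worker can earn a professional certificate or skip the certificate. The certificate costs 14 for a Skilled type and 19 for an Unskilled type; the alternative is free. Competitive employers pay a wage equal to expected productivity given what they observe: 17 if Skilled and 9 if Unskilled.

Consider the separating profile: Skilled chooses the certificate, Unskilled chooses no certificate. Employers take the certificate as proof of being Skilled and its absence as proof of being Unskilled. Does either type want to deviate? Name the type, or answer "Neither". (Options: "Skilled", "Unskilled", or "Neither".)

The certificate pays 17; no certificate pays 9.
Skilled: assigned the certificate, nets 17 − 14 = 3; deviating to no certificate nets 9.
Unskilled: assigned no certificate, nets 9; deviating to the certificate nets 17 − 19 = -2.
The Skilled type gains 6 by deviating.

Skilled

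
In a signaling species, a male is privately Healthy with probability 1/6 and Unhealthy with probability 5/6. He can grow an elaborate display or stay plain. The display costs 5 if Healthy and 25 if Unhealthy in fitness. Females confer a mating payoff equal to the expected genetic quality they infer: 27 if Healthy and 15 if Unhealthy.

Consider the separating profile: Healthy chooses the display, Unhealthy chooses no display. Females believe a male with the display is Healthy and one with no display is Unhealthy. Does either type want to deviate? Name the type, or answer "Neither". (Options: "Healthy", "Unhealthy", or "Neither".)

Neither

The display pays 27; no display pays 15.
Healthy: assigned the display, nets 27 − 5 = 22; deviating to no display nets 15.
Unhealthy: assigned no display, nets 15; deviating to the display nets 27 − 25 = 2.
Both types strictly prefer their assigned action; no profitable deviation.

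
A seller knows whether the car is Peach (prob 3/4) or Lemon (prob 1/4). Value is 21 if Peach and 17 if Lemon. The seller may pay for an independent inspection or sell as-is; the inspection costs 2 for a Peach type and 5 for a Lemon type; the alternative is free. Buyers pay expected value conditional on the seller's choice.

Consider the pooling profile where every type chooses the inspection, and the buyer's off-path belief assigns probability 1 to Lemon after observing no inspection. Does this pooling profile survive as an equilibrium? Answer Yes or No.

On path, the buyer holds the prior and pays 3/4·21 + 1/4·17 = 20. Off path (no inspection), believing Lemon, it pays 17.
Peach: the inspection nets 20 − 2 = 18; no inspection nets 17. Peach stays.
Lemon: the inspection nets 20 − 5 = 15; no inspection nets 17. Lemon would deviate.
A type deviates, so pooling fails.

No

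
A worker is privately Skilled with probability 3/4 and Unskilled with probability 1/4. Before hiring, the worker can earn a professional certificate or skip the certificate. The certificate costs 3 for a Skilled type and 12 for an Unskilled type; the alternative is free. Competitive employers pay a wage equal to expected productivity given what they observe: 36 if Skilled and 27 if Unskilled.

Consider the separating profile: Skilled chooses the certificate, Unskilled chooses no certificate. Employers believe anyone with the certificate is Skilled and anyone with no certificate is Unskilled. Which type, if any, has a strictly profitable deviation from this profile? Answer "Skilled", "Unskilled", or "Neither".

The certificate pays 36; no certificate pays 27.
Skilled: assigned the certificate, nets 36 − 3 = 33; deviating to no certificate nets 27.
Unskilled: assigned no certificate, nets 27; deviating to the certificate nets 36 − 12 = 24.
Both types strictly prefer their assigned action; no profitable deviation.

Neither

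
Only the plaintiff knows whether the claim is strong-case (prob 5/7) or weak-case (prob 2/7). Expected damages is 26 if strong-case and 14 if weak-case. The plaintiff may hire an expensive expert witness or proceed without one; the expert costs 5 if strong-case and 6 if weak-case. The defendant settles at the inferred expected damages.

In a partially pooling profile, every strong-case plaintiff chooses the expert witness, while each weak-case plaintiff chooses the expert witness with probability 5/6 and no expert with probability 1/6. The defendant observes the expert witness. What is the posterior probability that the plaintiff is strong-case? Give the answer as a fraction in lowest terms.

P(the expert witness) = (5/7)·1 + (2/7)·(5/6) = 20/21.
By Bayes' rule, P(strong-case | the expert witness) = (5/7) / (20/21) = 3/4.

3/4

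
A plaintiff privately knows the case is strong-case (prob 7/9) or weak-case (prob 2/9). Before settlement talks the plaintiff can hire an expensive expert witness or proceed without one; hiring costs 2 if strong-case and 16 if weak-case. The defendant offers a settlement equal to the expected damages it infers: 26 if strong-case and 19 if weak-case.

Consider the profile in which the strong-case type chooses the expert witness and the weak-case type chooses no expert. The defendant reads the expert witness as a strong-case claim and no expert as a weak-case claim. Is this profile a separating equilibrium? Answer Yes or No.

Yes

Under these beliefs, the expert witness earns settlement 26 and no expert earns settlement 19.
strong-case: the expert witness nets 26 − 2 = 24; no expert nets 19. strong-case prefers the expert witness.
weak-case: the expert witness nets 26 − 16 = 10; no expert nets 19. weak-case prefers no expert.
Neither type deviates, so the separating profile is an equilibrium.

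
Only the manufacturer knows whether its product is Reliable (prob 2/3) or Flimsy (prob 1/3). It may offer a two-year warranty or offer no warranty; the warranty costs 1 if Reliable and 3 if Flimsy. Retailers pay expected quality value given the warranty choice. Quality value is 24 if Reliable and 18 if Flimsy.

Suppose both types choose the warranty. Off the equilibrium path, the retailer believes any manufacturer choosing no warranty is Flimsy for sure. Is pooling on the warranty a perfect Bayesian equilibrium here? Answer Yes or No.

On path, the retailer holds the prior and pays 2/3·24 + 1/3·18 = 22. Off path (no warranty), believing Flimsy, it pays 18.
Reliable: the warranty nets 22 − 1 = 21; no warranty nets 18. Reliable stays.
Flimsy: the warranty nets 22 − 3 = 19; no warranty nets 18. Flimsy stays.
No type deviates, so pooling is sustained.

Yes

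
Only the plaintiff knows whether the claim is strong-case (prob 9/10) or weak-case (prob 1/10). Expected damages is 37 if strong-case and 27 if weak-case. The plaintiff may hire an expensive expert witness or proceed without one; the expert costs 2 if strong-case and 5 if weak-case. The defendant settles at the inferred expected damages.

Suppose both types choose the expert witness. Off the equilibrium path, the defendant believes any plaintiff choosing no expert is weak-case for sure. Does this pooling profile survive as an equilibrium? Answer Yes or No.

On path, the defendant holds the prior and pays 9/10·37 + 1/10·27 = 36. Off path (no expert), believing weak-case, it pays 27.
strong-case: the expert witness nets 36 − 2 = 34; no expert nets 27. strong-case stays.
weak-case: the expert witness nets 36 − 5 = 31; no expert nets 27. weak-case stays.
No type deviates, so pooling is sustained.

Yes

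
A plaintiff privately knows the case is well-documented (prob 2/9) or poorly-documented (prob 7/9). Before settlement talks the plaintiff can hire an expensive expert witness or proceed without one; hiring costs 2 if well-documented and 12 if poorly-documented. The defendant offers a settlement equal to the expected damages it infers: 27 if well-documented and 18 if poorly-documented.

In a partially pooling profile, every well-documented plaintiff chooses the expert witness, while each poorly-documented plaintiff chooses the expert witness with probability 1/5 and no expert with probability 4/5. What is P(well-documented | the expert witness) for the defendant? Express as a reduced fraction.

P(the expert witness) = (2/9)·1 + (7/9)·(1/5) = 17/45.
By Bayes' rule, P(well-documented | the expert witness) = (2/9) / (17/45) = 10/17.

10/17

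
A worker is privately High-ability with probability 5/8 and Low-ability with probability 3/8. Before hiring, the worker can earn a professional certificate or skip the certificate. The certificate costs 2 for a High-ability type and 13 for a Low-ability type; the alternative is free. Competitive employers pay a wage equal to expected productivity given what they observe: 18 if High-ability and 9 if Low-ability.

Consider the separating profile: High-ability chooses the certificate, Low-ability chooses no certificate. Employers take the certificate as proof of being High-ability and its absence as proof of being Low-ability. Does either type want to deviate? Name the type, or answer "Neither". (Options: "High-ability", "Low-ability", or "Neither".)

The certificate pays 18; no certificate pays 9.
High-ability: assigned the certificate, nets 18 − 2 = 16; deviating to no certificate nets 9.
Low-ability: assigned no certificate, nets 9; deviating to the certificate nets 18 − 13 = 5.
Both types strictly prefer their assigned action; no profitable deviation.

Neither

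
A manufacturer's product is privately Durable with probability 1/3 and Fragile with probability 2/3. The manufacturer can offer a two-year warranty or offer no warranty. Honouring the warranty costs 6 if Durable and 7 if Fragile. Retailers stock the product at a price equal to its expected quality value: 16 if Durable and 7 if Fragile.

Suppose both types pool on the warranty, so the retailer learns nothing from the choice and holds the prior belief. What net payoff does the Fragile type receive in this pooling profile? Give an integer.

3

Pooled price = 1/3·16 + 2/3·7 = 10.
Fragile pays cost 7 for the warranty, so net payoff = 10 − 7 = 3.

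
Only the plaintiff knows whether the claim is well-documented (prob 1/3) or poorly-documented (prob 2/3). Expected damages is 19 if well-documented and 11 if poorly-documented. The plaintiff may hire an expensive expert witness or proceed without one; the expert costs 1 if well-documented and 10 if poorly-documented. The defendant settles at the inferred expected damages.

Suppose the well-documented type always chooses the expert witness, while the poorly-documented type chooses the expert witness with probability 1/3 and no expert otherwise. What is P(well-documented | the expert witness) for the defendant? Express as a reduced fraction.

P(the expert witness) = (1/3)·1 + (2/3)·(1/3) = 5/9.
By Bayes' rule, P(well-documented | the expert witness) = (1/3) / (5/9) = 3/5.

3/5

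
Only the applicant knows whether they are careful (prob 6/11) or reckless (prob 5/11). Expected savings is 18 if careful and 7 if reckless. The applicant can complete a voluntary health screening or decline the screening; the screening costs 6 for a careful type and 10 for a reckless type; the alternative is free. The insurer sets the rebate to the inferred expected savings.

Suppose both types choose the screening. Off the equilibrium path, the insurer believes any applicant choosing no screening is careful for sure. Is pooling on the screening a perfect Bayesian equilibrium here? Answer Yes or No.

No

On path, the insurer holds the prior and pays 6/11·18 + 5/11·7 = 13. Off path (no screening), believing careful, it pays 18.
careful: the screening nets 13 − 6 = 7; no screening nets 18. careful would deviate.
reckless: the screening nets 13 − 10 = 3; no screening nets 18. reckless would deviate.
A type deviates, so pooling fails.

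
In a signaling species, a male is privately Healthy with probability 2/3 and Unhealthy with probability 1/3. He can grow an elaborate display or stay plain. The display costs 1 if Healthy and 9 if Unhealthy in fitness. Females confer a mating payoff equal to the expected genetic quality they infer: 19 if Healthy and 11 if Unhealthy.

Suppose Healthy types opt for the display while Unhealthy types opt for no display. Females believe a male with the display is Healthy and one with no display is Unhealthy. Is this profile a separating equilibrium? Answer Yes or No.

Yes

Under these beliefs, the display earns mating payoff 19 and no display earns mating payoff 11.
Healthy: the display nets 19 − 1 = 18; no display nets 11. Healthy prefers the display.
Unhealthy: the display nets 19 − 9 = 10; no display nets 11. Unhealthy prefers no display.
Neither type deviates, so the separating profile is an equilibrium.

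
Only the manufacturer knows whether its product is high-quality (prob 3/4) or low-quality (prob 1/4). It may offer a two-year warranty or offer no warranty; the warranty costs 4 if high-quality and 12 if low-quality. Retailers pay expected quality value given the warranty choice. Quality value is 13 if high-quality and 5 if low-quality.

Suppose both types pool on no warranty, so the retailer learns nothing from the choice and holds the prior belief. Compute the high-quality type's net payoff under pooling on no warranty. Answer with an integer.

11

Pooled price = 3/4·13 + 1/4·5 = 11.
high-quality pays no cost for no warranty, so net payoff = 11.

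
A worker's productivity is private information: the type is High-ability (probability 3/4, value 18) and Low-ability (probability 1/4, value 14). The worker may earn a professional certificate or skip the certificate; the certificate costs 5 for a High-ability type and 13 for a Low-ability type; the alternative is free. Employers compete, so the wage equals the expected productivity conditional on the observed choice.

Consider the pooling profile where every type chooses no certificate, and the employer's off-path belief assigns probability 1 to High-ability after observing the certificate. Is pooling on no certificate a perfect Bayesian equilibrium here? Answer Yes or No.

On path, the employer holds the prior and pays 3/4·18 + 1/4·14 = 17. Off path (the certificate), believing High-ability, it pays 18.
High-ability: no certificate nets 17; the certificate nets 18 − 5 = 13. High-ability stays.
Low-ability: no certificate nets 17; the certificate nets 18 − 13 = 5. Low-ability stays.
No type deviates, so pooling is sustained.

Yes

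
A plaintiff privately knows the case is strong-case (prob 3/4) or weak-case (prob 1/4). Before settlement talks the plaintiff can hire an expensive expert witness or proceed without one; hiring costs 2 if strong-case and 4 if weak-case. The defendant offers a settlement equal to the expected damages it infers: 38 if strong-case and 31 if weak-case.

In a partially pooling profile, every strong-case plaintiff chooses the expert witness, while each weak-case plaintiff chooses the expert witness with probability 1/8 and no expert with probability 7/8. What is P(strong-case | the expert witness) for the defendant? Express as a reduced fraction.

24/25

P(the expert witness) = (3/4)·1 + (1/4)·(1/8) = 25/32.
By Bayes' rule, P(strong-case | the expert witness) = (3/4) / (25/32) = 24/25.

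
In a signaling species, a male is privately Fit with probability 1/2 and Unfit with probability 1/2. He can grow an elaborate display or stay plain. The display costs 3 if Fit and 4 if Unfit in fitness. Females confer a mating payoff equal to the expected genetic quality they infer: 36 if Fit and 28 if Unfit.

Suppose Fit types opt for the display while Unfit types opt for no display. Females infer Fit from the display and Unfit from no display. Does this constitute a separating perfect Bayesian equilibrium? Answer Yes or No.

Under these beliefs, the display earns mating payoff 36 and no display earns mating payoff 28.
Fit: the display nets 36 − 3 = 33; no display nets 28. Fit prefers the display.
Unfit: the display nets 36 − 4 = 32; no display nets 28. Unfit would deviate to the display.
Unfit has a profitable deviation, so the profile is not an equilibrium.

No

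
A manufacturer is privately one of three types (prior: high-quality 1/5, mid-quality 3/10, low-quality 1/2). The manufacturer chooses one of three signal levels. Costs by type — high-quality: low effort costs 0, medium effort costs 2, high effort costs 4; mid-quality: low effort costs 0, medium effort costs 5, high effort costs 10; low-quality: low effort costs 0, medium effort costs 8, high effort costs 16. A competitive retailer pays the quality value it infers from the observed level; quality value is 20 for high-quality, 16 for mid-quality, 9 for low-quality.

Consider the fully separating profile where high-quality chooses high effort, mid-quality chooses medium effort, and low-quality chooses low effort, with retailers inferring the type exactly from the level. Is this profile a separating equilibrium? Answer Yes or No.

Yes

Separating prices: high effort → 20, medium effort → 16, low effort → 9.
high-quality (assigned high effort): low effort: 9 − 0 = 9; medium effort: 16 − 2 = 14; high effort: 20 − 4 = 16. high-quality stays.
mid-quality (assigned medium effort): low effort: 9 − 0 = 9; medium effort: 16 − 5 = 11; high effort: 20 − 10 = 10. mid-quality stays.
low-quality (assigned low effort): low effort: 9 − 0 = 9; medium effort: 16 − 8 = 8; high effort: 20 − 16 = 4. low-quality stays.
Every type prefers its assigned level; separation holds.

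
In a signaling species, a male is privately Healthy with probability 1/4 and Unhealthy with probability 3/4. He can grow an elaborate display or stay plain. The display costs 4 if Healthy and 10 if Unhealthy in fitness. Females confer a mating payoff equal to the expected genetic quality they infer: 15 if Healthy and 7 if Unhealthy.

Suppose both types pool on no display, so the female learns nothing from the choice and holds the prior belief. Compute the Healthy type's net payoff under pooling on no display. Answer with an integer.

Pooled mating payoff = 1/4·15 + 3/4·7 = 9.
Healthy pays no cost for no display, so net payoff = 9.

9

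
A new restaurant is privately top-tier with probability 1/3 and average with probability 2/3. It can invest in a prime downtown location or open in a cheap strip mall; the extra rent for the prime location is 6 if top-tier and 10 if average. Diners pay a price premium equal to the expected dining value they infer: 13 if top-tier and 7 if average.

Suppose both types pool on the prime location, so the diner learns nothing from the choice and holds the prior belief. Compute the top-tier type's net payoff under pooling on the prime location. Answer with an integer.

Pooled price premium = 1/3·13 + 2/3·7 = 9.
top-tier pays cost 6 for the prime location, so net payoff = 9 − 6 = 3.

3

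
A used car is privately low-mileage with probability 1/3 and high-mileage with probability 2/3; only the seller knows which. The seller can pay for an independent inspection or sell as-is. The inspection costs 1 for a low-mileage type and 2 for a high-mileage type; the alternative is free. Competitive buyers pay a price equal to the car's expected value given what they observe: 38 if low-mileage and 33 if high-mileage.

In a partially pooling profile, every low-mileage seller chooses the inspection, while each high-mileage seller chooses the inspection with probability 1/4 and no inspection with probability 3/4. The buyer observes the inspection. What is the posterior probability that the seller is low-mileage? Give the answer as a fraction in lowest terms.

2/3

P(the inspection) = (1/3)·1 + (2/3)·(1/4) = 1/2.
By Bayes' rule, P(low-mileage | the inspection) = (1/3) / (1/2) = 2/3.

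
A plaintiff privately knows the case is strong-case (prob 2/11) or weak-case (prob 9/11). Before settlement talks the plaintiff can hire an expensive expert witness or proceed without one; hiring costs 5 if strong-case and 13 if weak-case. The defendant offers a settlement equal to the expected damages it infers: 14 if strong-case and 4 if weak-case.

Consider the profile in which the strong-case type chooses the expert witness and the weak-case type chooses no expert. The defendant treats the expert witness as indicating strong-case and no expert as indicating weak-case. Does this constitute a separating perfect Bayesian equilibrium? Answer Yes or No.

Yes

Under these beliefs, the expert witness earns settlement 14 and no expert earns settlement 4.
strong-case: the expert witness nets 14 − 5 = 9; no expert nets 4. strong-case prefers the expert witness.
weak-case: the expert witness nets 14 − 13 = 1; no expert nets 4. weak-case prefers no expert.
Neither type deviates, so the separating profile is an equilibrium.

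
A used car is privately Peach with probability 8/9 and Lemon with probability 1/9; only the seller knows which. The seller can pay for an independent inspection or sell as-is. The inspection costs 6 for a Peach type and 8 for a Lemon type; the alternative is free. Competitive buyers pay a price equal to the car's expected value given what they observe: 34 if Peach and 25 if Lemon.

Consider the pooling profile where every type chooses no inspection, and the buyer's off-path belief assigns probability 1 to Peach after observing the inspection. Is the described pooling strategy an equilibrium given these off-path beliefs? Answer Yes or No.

On path, the buyer holds the prior and pays 8/9·34 + 1/9·25 = 33. Off path (the inspection), believing Peach, it pays 34.
Peach: no inspection nets 33; the inspection nets 34 − 6 = 28. Peach stays.
Lemon: no inspection nets 33; the inspection nets 34 − 8 = 26. Lemon stays.
No type deviates, so pooling is sustained.

Yes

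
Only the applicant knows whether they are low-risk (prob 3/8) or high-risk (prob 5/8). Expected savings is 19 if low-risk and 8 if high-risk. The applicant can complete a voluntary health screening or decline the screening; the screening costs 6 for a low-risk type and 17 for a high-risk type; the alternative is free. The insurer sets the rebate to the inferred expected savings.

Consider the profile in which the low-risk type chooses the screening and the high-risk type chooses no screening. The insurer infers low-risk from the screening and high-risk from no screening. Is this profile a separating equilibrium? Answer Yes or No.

Yes

Under these beliefs, the screening earns rebate 19 and no screening earns rebate 8.
low-risk: the screening nets 19 − 6 = 13; no screening nets 8. low-risk prefers the screening.
high-risk: the screening nets 19 − 17 = 2; no screening nets 8. high-risk prefers no screening.
Neither type deviates, so the separating profile is an equilibrium.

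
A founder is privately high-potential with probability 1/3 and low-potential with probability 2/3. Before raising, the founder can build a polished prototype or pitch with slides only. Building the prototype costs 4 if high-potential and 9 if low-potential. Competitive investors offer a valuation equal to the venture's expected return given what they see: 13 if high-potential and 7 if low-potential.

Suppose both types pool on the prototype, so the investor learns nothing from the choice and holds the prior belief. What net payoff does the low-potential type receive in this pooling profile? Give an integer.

Pooled valuation = 1/3·13 + 2/3·7 = 9.
low-potential pays cost 9 for the prototype, so net payoff = 9 − 9 = 0.

0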